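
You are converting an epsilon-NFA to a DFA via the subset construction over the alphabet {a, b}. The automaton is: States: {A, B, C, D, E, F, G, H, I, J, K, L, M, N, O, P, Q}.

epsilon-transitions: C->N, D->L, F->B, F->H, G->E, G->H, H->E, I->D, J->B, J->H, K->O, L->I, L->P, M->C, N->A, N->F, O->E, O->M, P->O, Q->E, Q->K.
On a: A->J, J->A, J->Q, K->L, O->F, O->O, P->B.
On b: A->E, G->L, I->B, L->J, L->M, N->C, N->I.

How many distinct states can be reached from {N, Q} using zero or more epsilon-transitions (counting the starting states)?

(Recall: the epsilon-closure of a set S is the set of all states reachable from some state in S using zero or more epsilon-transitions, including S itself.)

11

Start with {N, Q}.
From N via epsilon: add A, F.
From Q via epsilon: add E, K.
From F via epsilon: add B, H.
From K via epsilon: add O.
From O via epsilon: add M.
From M via epsilon: add C.
epsilon-closure = {A, B, C, E, F, H, K, M, N, O, Q}, which has 11 states.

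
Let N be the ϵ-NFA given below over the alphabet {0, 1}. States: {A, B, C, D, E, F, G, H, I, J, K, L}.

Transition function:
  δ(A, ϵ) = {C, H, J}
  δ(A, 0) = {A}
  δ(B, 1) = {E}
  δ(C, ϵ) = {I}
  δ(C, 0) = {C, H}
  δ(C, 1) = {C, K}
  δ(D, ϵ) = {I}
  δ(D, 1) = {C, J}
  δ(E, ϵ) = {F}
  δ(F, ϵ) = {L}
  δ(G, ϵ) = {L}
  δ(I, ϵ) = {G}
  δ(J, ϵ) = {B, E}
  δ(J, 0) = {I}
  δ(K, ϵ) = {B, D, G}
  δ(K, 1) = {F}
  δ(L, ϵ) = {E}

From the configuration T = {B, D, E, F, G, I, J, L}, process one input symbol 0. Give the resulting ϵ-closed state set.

{E, F, G, I, L}

J on 0 → {I}.
No 0-transition from B, D, E, F, G, I, L.
Union after reading 0: {I}.
Now take the ϵ-closure:
From I via ϵ: add G.
From G via ϵ: add L.
From L via ϵ: add E.
From E via ϵ: add F.
No new states can be added; the closed set is {E, F, G, I, L}.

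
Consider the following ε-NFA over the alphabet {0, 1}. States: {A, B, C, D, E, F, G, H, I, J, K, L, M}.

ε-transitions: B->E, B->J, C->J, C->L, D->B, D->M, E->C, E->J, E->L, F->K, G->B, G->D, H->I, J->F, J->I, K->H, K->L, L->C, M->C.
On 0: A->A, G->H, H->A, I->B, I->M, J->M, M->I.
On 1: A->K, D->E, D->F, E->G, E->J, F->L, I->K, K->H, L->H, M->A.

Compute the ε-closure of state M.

Start with {M}.
From M via ε: add C.
From C via ε: add J, L.
From J via ε: add F, I.
From F via ε: add K.
From K via ε: add H.
No new states can be added; the closed set is {C, F, H, I, J, K, L, M}.

{C, F, H, I, J, K, L, M}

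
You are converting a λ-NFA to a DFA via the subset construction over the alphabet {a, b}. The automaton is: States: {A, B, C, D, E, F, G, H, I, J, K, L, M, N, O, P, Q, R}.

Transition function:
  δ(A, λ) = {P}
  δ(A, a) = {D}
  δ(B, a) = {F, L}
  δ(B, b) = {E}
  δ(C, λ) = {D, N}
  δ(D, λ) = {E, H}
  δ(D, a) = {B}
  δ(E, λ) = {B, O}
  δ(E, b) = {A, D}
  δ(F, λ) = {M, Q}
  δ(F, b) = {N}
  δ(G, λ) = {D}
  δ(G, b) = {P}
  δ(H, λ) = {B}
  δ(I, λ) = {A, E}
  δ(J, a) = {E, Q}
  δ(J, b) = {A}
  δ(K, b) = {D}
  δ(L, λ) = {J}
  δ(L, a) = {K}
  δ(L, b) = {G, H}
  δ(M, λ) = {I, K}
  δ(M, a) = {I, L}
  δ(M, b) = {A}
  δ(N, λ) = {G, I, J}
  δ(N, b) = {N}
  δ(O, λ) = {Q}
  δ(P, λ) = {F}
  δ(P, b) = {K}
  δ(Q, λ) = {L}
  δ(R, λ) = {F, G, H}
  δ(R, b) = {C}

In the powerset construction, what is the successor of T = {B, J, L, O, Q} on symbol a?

B on a → {F, L}.
J on a → {E, Q}.
L on a → {K}.
No a-transition from O, Q.
Union after reading a: {E, F, K, L, Q}.
Now take the λ-closure:
From E via λ: add B, O.
From F via λ: add M.
From L via λ: add J.
From M via λ: add I.
From I via λ: add A.
From A via λ: add P.
No new states can be added; the closed set is {A, B, E, F, I, J, K, L, M, O, P, Q}.

{A, B, E, F, I, J, K, L, M, O, P, Q}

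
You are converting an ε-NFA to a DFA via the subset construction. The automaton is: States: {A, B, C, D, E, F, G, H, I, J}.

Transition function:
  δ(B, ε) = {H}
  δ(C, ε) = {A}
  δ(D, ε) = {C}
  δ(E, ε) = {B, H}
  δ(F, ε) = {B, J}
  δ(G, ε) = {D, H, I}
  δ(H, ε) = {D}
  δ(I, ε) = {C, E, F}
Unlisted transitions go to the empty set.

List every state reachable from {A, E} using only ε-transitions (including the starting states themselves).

{A, B, C, D, E, H}

Start with {A, E}.
From E via ε: add B, H.
From H via ε: add D.
From D via ε: add C.
No new states can be added; the closed set is {A, B, C, D, E, H}.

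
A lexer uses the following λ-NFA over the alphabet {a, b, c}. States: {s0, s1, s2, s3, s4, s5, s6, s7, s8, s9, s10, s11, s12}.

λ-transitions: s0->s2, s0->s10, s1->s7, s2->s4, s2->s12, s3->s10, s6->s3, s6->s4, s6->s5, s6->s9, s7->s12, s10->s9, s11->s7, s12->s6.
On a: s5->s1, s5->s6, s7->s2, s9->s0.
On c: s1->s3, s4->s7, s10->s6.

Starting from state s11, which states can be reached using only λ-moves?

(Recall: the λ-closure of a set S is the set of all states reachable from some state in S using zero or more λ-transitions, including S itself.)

{s3, s4, s5, s6, s7, s9, s10, s11, s12}

Start with {s11}.
From s11 via λ: add s7.
From s7 via λ: add s12.
From s12 via λ: add s6.
From s6 via λ: add s3, s4, s5, s9.
From s3 via λ: add s10.
No new states can be added; the closed set is {s3, s4, s5, s6, s7, s9, s10, s11, s12}.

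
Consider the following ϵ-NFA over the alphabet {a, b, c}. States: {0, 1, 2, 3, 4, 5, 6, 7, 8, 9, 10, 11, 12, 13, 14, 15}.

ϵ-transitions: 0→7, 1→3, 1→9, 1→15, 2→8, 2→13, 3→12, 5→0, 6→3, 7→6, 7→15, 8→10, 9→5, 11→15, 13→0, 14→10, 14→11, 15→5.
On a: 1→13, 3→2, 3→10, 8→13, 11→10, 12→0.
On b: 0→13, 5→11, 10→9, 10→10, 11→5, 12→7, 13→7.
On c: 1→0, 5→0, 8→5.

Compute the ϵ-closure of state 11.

{0, 3, 5, 6, 7, 11, 12, 15}

Start with {11}.
From 11 via ϵ: add 15.
From 15 via ϵ: add 5.
From 5 via ϵ: add 0.
From 0 via ϵ: add 7.
From 7 via ϵ: add 6.
From 6 via ϵ: add 3.
From 3 via ϵ: add 12.
No new states can be added; the closed set is {0, 3, 5, 6, 7, 11, 12, 15}.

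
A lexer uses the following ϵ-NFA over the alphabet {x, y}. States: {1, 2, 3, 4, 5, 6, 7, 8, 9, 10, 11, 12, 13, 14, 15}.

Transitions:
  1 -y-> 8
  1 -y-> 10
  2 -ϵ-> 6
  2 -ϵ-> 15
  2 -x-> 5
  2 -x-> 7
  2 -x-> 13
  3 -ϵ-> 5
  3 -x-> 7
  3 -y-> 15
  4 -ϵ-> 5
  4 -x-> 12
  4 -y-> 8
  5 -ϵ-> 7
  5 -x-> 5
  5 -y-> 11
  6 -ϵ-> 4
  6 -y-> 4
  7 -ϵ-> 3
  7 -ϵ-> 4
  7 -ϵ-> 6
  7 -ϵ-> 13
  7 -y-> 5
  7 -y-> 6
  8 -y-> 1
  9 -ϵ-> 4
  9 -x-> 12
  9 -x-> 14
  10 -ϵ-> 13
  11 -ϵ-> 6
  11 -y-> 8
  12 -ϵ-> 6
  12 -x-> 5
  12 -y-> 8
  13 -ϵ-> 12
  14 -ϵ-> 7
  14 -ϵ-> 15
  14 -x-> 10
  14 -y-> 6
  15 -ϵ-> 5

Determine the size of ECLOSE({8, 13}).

8

Start with {8, 13}.
From 13 via ϵ: add 12.
From 12 via ϵ: add 6.
From 6 via ϵ: add 4.
From 4 via ϵ: add 5.
From 5 via ϵ: add 7.
From 7 via ϵ: add 3.
ϵ-closure = {3, 4, 5, 6, 7, 8, 12, 13}, which has 8 states.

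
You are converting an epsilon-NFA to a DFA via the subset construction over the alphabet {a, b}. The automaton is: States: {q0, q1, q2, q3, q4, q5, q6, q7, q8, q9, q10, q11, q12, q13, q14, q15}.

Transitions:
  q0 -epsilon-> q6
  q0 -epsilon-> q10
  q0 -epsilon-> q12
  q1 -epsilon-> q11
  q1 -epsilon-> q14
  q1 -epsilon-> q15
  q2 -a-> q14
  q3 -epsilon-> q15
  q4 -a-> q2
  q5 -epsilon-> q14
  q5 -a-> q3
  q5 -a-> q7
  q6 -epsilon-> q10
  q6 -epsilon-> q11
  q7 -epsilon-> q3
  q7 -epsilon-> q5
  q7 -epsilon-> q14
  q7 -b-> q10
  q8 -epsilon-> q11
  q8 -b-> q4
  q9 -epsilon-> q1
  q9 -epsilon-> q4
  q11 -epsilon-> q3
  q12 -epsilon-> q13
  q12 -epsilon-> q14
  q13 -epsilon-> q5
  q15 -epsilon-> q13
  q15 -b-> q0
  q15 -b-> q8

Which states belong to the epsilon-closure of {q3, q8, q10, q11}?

Start with {q3, q8, q10, q11}.
From q3 via epsilon: add q15.
From q15 via epsilon: add q13.
From q13 via epsilon: add q5.
From q5 via epsilon: add q14.
No new states can be added; the closed set is {q3, q5, q8, q10, q11, q13, q14, q15}.

{q3, q5, q8, q10, q11, q13, q14, q15}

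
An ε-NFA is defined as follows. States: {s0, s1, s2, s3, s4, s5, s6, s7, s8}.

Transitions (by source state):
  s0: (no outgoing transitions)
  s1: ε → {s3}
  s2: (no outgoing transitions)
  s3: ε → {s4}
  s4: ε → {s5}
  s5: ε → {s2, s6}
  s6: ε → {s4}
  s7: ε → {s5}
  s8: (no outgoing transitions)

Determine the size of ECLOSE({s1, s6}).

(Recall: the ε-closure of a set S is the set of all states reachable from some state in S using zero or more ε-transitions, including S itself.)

Start with {s1, s6}.
From s1 via ε: add s3.
From s6 via ε: add s4.
From s4 via ε: add s5.
From s5 via ε: add s2.
ε-closure = {s1, s2, s3, s4, s5, s6}, which has 6 states.

6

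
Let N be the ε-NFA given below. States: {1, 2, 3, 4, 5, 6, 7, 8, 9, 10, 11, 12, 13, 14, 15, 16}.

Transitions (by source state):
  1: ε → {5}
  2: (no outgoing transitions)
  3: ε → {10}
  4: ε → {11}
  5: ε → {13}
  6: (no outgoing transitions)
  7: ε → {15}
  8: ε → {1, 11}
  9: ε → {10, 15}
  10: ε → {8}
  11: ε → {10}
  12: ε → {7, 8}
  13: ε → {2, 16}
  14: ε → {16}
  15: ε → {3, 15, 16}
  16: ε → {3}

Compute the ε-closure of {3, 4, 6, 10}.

Start with {3, 4, 6, 10}.
From 4 via ε: add 11.
From 10 via ε: add 8.
From 8 via ε: add 1.
From 1 via ε: add 5.
From 5 via ε: add 13.
From 13 via ε: add 2, 16.
No new states can be added; the closed set is {1, 2, 3, 4, 5, 6, 8, 10, 11, 13, 16}.

{1, 2, 3, 4, 5, 6, 8, 10, 11, 13, 16}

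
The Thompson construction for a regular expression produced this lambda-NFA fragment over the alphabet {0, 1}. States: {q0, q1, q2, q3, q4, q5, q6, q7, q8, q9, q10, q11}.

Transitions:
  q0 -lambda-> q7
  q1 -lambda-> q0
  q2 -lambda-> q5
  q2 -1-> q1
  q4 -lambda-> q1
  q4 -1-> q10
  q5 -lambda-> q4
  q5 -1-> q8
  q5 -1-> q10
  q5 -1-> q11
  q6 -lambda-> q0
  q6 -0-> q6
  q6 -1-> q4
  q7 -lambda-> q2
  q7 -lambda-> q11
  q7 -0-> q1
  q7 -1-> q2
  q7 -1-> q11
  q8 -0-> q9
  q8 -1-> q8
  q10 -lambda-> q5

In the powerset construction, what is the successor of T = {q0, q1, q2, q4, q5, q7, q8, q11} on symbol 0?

q7 on 0 → {q1}.
q8 on 0 → {q9}.
No 0-transition from q0, q1, q2, q4, q5, q11.
Union after reading 0: {q1, q9}.
Now take the lambda-closure:
From q1 via lambda: add q0.
From q0 via lambda: add q7.
From q7 via lambda: add q2, q11.
From q2 via lambda: add q5.
From q5 via lambda: add q4.
No new states can be added; the closed set is {q0, q1, q2, q4, q5, q7, q9, q11}.

{q0, q1, q2, q4, q5, q7, q9, q11}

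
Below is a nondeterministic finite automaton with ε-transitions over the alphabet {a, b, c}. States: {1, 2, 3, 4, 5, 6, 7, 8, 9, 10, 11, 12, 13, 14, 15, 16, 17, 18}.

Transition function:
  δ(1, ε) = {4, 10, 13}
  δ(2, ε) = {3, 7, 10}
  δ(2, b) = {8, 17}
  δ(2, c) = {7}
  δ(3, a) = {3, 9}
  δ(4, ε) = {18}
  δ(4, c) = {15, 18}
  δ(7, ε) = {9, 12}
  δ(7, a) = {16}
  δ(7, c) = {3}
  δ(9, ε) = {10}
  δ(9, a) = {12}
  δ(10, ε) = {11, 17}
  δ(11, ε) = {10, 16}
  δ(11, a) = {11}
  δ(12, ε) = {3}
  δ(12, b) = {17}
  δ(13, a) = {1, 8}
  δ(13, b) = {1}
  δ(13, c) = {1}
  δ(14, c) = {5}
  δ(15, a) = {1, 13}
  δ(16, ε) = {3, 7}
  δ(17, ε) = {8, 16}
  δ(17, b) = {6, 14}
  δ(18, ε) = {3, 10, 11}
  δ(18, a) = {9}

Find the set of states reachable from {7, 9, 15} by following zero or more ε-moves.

{3, 7, 8, 9, 10, 11, 12, 15, 16, 17}

Start with {7, 9, 15}.
From 7 via ε: add 12.
From 9 via ε: add 10.
From 10 via ε: add 11, 17.
From 12 via ε: add 3.
From 11 via ε: add 16.
From 17 via ε: add 8.
No new states can be added; the closed set is {3, 7, 8, 9, 10, 11, 12, 15, 16, 17}.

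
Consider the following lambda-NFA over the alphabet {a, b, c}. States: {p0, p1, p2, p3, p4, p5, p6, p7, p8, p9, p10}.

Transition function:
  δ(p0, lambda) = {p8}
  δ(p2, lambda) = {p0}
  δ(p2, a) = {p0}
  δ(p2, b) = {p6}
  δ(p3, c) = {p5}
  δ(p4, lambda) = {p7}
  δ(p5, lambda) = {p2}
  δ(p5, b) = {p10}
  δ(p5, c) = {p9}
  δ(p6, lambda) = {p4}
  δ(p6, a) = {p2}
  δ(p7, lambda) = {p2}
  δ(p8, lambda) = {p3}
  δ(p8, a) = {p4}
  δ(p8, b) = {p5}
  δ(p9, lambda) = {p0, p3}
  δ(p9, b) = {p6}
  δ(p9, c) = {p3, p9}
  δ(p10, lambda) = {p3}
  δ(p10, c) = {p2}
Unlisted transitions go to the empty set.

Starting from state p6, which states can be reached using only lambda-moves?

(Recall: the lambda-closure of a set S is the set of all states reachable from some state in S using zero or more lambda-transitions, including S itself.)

Start with {p6}.
From p6 via lambda: add p4.
From p4 via lambda: add p7.
From p7 via lambda: add p2.
From p2 via lambda: add p0.
From p0 via lambda: add p8.
From p8 via lambda: add p3.
No new states can be added; the closed set is {p0, p2, p3, p4, p6, p7, p8}.

{p0, p2, p3, p4, p6, p7, p8}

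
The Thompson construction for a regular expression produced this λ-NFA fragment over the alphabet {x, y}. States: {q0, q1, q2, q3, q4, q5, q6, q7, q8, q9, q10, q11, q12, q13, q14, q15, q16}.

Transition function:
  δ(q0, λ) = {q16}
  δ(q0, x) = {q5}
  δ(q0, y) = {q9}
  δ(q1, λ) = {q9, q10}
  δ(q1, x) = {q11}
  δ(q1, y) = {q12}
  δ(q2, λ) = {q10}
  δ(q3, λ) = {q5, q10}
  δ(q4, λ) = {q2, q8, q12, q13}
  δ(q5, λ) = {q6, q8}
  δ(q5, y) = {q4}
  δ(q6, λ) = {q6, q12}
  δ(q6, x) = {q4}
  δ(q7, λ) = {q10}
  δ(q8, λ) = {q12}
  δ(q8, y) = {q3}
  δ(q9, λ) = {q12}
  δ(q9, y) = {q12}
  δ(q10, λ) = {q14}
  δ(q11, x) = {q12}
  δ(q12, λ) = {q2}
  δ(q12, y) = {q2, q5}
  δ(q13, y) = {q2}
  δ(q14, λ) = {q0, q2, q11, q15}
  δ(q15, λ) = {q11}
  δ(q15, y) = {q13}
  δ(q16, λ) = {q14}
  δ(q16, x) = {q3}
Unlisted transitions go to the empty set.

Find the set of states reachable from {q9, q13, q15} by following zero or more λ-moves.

{q0, q2, q9, q10, q11, q12, q13, q14, q15, q16}

Start with {q9, q13, q15}.
From q9 via λ: add q12.
From q15 via λ: add q11.
From q12 via λ: add q2.
From q2 via λ: add q10.
From q10 via λ: add q14.
From q14 via λ: add q0.
From q0 via λ: add q16.
No new states can be added; the closed set is {q0, q2, q9, q10, q11, q12, q13, q14, q15, q16}.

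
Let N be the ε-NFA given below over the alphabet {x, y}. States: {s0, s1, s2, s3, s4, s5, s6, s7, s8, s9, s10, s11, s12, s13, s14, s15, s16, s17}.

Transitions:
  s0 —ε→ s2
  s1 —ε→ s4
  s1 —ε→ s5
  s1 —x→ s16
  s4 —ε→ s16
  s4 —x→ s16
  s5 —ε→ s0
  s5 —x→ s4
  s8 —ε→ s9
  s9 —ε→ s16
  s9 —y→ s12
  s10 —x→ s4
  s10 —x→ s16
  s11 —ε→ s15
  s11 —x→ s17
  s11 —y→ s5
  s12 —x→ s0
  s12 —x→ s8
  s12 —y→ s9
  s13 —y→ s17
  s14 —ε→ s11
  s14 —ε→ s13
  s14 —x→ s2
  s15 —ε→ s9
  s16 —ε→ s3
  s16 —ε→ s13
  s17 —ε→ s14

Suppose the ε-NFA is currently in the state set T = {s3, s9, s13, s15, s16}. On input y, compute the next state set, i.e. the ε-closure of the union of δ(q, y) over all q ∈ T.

{s3, s9, s11, s12, s13, s14, s15, s16, s17}

s9 on y → {s12}.
s13 on y → {s17}.
No y-transition from s3, s15, s16.
Union after reading y: {s12, s17}.
Now take the ε-closure:
From s17 via ε: add s14.
From s14 via ε: add s11, s13.
From s11 via ε: add s15.
From s15 via ε: add s9.
From s9 via ε: add s16.
From s16 via ε: add s3.
No new states can be added; the closed set is {s3, s9, s11, s12, s13, s14, s15, s16, s17}.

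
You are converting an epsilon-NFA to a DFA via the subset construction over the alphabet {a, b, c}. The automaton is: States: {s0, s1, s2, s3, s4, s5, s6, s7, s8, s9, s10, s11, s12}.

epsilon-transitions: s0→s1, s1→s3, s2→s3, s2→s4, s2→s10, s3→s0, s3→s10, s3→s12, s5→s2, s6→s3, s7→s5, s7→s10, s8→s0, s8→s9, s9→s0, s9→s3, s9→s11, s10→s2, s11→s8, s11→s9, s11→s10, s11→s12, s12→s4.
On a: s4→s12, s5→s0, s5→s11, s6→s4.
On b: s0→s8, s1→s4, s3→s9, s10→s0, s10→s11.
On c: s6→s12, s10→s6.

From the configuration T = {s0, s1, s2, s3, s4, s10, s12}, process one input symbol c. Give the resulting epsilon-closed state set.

s10 on c → {s6}.
No c-transition from s0, s1, s2, s3, s4, s12.
Union after reading c: {s6}.
Now take the epsilon-closure:
From s6 via epsilon: add s3.
From s3 via epsilon: add s0, s10, s12.
From s0 via epsilon: add s1.
From s10 via epsilon: add s2.
From s12 via epsilon: add s4.
No new states can be added; the closed set is {s0, s1, s2, s3, s4, s6, s10, s12}.

{s0, s1, s2, s3, s4, s6, s10, s12}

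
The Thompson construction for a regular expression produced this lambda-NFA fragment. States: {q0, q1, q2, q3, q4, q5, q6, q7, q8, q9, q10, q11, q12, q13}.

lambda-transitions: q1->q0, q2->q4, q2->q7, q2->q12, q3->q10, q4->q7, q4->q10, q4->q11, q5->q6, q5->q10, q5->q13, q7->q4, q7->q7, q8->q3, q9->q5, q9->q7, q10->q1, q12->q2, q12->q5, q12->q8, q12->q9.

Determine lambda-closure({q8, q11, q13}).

Start with {q8, q11, q13}.
From q8 via lambda: add q3.
From q3 via lambda: add q10.
From q10 via lambda: add q1.
From q1 via lambda: add q0.
No new states can be added; the closed set is {q0, q1, q3, q8, q10, q11, q13}.

{q0, q1, q3, q8, q10, q11, q13}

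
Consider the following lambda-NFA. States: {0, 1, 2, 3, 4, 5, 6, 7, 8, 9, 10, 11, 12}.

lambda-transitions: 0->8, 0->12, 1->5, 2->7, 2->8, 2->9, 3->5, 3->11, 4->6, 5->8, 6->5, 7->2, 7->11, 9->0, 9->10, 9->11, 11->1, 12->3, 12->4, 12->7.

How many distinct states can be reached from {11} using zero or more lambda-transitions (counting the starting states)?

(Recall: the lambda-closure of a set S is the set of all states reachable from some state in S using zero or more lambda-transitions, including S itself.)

4

Start with {11}.
From 11 via lambda: add 1.
From 1 via lambda: add 5.
From 5 via lambda: add 8.
lambda-closure = {1, 5, 8, 11}, which has 4 states.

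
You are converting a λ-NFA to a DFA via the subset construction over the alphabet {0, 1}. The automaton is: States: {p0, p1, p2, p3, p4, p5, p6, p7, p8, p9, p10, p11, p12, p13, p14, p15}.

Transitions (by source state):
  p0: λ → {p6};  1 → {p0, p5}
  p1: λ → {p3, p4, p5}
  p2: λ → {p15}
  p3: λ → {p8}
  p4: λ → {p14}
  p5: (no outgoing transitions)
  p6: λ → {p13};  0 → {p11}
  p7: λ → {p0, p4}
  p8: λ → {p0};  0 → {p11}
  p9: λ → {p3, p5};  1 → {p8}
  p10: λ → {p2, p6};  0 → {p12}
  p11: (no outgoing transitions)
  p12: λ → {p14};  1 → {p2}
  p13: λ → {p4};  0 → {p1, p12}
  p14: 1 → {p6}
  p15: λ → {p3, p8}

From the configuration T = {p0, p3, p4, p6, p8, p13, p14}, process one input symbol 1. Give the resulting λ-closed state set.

p0 on 1 → {p0, p5}.
p14 on 1 → {p6}.
No 1-transition from p3, p4, p6, p8, p13.
Union after reading 1: {p0, p5, p6}.
Now take the λ-closure:
From p6 via λ: add p13.
From p13 via λ: add p4.
From p4 via λ: add p14.
No new states can be added; the closed set is {p0, p4, p5, p6, p13, p14}.

{p0, p4, p5, p6, p13, p14}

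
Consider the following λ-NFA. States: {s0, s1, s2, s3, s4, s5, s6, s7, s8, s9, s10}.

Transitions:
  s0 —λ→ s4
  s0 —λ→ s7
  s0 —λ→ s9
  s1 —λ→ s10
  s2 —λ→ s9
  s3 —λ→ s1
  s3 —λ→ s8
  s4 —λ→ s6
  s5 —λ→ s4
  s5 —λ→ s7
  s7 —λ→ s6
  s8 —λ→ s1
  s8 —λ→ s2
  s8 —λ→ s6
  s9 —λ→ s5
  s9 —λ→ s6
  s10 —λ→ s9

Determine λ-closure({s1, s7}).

Start with {s1, s7}.
From s1 via λ: add s10.
From s7 via λ: add s6.
From s10 via λ: add s9.
From s9 via λ: add s5.
From s5 via λ: add s4.
No new states can be added; the closed set is {s1, s4, s5, s6, s7, s9, s10}.

{s1, s4, s5, s6, s7, s9, s10}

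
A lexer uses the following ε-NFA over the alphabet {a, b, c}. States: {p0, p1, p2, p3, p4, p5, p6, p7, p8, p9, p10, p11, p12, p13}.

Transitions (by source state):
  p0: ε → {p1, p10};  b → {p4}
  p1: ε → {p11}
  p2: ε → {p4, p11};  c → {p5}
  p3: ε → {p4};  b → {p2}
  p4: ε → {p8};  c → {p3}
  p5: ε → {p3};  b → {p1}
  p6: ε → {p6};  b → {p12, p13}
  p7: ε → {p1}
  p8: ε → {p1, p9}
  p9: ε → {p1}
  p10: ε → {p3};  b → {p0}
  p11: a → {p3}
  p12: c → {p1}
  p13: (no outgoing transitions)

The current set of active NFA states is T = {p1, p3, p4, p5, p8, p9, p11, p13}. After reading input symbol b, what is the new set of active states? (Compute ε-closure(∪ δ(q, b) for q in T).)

p3 on b → {p2}.
p5 on b → {p1}.
No b-transition from p1, p4, p8, p9, p11, p13.
Union after reading b: {p1, p2}.
Now take the ε-closure:
From p1 via ε: add p11.
From p2 via ε: add p4.
From p4 via ε: add p8.
From p8 via ε: add p9.
No new states can be added; the closed set is {p1, p2, p4, p8, p9, p11}.

{p1, p2, p4, p8, p9, p11}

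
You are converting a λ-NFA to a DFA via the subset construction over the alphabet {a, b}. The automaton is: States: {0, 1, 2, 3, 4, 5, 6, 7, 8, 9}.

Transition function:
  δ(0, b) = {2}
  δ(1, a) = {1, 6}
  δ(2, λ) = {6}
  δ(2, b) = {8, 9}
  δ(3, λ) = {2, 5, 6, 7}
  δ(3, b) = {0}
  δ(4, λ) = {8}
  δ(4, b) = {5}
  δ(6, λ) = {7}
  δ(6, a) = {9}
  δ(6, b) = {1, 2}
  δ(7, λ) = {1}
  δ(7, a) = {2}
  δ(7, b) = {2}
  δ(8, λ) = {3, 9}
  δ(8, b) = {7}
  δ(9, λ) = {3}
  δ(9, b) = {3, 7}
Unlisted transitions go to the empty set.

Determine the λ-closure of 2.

{1, 2, 6, 7}

Start with {2}.
From 2 via λ: add 6.
From 6 via λ: add 7.
From 7 via λ: add 1.
No new states can be added; the closed set is {1, 2, 6, 7}.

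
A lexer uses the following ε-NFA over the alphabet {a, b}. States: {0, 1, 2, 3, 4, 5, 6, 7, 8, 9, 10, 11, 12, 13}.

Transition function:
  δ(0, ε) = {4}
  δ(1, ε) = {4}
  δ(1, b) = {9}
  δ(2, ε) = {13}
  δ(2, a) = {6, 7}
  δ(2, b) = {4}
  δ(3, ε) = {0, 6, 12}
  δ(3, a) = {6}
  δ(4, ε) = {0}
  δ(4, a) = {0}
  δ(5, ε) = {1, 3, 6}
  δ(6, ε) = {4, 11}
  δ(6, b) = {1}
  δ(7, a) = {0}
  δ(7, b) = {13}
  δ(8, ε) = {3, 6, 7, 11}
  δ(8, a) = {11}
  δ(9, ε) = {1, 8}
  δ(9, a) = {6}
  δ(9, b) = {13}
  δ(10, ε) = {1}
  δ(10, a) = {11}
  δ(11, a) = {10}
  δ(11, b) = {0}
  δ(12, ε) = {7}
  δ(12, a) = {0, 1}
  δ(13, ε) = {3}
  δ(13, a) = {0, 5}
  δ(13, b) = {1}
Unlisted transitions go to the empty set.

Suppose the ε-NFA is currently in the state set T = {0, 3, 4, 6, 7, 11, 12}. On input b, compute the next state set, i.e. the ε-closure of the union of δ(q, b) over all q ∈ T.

6 on b → {1}.
7 on b → {13}.
11 on b → {0}.
No b-transition from 0, 3, 4, 12.
Union after reading b: {0, 1, 13}.
Now take the ε-closure:
From 0 via ε: add 4.
From 13 via ε: add 3.
From 3 via ε: add 6, 12.
From 6 via ε: add 11.
From 12 via ε: add 7.
No new states can be added; the closed set is {0, 1, 3, 4, 6, 7, 11, 12, 13}.

{0, 1, 3, 4, 6, 7, 11, 12, 13}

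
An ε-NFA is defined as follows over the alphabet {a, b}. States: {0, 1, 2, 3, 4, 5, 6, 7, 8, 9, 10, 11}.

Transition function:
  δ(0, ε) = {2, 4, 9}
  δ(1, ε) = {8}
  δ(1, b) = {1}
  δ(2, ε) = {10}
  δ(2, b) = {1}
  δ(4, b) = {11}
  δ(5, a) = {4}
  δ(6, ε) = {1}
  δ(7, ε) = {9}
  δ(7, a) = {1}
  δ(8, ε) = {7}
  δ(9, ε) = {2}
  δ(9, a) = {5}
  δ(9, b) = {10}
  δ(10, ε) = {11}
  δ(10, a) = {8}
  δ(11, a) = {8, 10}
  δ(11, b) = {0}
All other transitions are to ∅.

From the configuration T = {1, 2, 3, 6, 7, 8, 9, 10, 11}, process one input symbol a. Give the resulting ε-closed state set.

7 on a → {1}.
9 on a → {5}.
10 on a → {8}.
11 on a → {8, 10}.
No a-transition from 1, 2, 3, 6, 8.
Union after reading a: {1, 5, 8, 10}.
Now take the ε-closure:
From 8 via ε: add 7.
From 10 via ε: add 11.
From 7 via ε: add 9.
From 9 via ε: add 2.
No new states can be added; the closed set is {1, 2, 5, 7, 8, 9, 10, 11}.

{1, 2, 5, 7, 8, 9, 10, 11}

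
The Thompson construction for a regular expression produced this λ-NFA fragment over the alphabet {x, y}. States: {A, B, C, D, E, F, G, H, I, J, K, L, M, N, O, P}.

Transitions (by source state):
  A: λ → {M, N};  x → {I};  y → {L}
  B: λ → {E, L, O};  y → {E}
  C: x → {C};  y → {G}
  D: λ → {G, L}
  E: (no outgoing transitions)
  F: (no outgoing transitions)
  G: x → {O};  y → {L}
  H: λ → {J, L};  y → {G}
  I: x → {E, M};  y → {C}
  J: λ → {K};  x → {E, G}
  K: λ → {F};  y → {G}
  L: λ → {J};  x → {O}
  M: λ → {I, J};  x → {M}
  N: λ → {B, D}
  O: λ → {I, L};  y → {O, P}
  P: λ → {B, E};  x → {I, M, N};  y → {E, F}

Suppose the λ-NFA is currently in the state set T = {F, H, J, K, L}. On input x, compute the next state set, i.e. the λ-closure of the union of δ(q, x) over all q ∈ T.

{E, F, G, I, J, K, L, O}

J on x → {E, G}.
L on x → {O}.
No x-transition from F, H, K.
Union after reading x: {E, G, O}.
Now take the λ-closure:
From O via λ: add I, L.
From L via λ: add J.
From J via λ: add K.
From K via λ: add F.
No new states can be added; the closed set is {E, F, G, I, J, K, L, O}.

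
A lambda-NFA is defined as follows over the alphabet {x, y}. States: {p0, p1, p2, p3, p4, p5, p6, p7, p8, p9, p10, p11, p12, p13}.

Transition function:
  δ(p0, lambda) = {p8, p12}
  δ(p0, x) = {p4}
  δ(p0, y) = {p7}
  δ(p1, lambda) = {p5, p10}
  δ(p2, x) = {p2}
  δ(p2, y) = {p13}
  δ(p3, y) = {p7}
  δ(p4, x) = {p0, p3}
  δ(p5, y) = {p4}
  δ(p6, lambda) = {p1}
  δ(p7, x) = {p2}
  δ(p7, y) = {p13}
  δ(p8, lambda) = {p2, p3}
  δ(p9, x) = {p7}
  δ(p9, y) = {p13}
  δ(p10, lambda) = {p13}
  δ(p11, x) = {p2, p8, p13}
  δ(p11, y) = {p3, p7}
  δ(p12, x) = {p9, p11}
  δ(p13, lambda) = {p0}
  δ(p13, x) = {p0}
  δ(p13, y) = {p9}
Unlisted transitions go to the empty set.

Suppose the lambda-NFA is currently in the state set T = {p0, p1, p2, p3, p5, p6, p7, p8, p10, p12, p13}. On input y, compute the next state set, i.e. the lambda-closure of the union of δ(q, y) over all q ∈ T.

p0 on y → {p7}.
p2 on y → {p13}.
p3 on y → {p7}.
p5 on y → {p4}.
p7 on y → {p13}.
p13 on y → {p9}.
No y-transition from p1, p6, p8, p10, p12.
Union after reading y: {p4, p7, p9, p13}.
Now take the lambda-closure:
From p13 via lambda: add p0.
From p0 via lambda: add p8, p12.
From p8 via lambda: add p2, p3.
No new states can be added; the closed set is {p0, p2, p3, p4, p7, p8, p9, p12, p13}.

{p0, p2, p3, p4, p7, p8, p9, p12, p13}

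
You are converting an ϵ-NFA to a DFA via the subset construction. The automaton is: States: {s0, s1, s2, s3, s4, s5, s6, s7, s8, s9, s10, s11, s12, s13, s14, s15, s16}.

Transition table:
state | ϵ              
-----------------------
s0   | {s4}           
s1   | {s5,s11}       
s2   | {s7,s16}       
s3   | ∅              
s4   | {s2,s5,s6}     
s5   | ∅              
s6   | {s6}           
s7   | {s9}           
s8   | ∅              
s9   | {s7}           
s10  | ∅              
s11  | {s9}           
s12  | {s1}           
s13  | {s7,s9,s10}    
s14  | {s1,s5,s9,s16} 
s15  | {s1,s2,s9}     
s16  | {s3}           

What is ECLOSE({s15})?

Start with {s15}.
From s15 via ϵ: add s1, s2, s9.
From s1 via ϵ: add s5, s11.
From s2 via ϵ: add s7, s16.
From s16 via ϵ: add s3.
No new states can be added; the closed set is {s1, s2, s3, s5, s7, s9, s11, s15, s16}.

{s1, s2, s3, s5, s7, s9, s11, s15, s16}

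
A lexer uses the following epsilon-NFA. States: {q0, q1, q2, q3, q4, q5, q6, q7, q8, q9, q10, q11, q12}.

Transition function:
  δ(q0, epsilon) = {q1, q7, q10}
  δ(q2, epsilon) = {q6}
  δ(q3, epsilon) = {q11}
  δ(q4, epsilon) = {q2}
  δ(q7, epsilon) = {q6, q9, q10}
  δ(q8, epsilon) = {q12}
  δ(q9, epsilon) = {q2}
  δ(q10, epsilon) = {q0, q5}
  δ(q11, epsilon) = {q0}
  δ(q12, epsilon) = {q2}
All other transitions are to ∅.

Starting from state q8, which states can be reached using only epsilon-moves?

{q2, q6, q8, q12}

Start with {q8}.
From q8 via epsilon: add q12.
From q12 via epsilon: add q2.
From q2 via epsilon: add q6.
No new states can be added; the closed set is {q2, q6, q8, q12}.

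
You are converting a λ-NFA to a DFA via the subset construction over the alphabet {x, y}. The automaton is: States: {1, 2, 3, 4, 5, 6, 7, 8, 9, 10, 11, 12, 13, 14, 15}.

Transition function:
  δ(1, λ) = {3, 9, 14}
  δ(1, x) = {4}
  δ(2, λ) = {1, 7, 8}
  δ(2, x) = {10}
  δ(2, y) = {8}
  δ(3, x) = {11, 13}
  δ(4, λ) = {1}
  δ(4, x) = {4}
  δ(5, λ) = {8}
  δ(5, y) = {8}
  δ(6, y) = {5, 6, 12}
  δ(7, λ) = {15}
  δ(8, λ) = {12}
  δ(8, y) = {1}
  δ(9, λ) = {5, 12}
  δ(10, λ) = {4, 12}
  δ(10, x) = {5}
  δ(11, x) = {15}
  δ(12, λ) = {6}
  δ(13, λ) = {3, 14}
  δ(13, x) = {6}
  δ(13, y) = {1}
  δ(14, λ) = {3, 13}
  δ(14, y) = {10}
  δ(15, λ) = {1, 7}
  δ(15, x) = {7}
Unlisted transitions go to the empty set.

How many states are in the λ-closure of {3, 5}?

5

Start with {3, 5}.
From 5 via λ: add 8.
From 8 via λ: add 12.
From 12 via λ: add 6.
λ-closure = {3, 5, 6, 8, 12}, which has 5 states.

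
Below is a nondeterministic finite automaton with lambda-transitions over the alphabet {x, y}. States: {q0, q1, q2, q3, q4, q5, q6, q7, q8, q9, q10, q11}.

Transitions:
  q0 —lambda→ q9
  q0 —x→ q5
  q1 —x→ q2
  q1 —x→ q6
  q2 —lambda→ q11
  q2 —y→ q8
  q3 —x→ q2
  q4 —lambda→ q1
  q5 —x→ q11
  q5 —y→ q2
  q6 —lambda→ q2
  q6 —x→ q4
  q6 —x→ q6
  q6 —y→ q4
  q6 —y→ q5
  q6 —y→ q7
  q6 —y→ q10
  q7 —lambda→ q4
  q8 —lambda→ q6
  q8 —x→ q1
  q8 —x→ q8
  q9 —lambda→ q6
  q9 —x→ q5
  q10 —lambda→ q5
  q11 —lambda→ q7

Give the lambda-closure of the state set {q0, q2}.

Start with {q0, q2}.
From q0 via lambda: add q9.
From q2 via lambda: add q11.
From q9 via lambda: add q6.
From q11 via lambda: add q7.
From q7 via lambda: add q4.
From q4 via lambda: add q1.
No new states can be added; the closed set is {q0, q1, q2, q4, q6, q7, q9, q11}.

{q0, q1, q2, q4, q6, q7, q9, q11}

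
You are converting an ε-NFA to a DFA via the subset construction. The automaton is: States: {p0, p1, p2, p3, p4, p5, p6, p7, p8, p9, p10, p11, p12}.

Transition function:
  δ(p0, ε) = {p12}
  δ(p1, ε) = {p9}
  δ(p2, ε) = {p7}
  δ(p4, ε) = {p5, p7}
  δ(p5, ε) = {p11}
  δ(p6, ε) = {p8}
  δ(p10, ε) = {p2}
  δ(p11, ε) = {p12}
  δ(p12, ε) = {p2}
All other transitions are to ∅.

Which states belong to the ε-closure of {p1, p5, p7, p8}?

{p1, p2, p5, p7, p8, p9, p11, p12}

Start with {p1, p5, p7, p8}.
From p1 via ε: add p9.
From p5 via ε: add p11.
From p11 via ε: add p12.
From p12 via ε: add p2.
No new states can be added; the closed set is {p1, p2, p5, p7, p8, p9, p11, p12}.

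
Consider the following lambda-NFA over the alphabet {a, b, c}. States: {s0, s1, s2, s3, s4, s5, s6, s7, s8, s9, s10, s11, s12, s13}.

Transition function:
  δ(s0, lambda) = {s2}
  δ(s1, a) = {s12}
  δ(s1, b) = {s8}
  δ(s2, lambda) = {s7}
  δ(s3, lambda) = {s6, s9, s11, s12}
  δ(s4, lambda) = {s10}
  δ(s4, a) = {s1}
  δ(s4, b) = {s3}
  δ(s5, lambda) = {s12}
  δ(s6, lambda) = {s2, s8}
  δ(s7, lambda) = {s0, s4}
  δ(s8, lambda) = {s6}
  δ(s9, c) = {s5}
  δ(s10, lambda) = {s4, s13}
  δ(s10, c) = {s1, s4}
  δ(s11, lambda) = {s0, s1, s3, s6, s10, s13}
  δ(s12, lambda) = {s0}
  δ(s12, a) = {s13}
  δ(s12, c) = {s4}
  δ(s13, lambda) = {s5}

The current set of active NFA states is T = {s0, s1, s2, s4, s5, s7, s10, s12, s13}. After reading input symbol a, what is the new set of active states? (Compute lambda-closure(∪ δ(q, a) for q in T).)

s1 on a → {s12}.
s4 on a → {s1}.
s12 on a → {s13}.
No a-transition from s0, s2, s5, s7, s10, s13.
Union after reading a: {s1, s12, s13}.
Now take the lambda-closure:
From s12 via lambda: add s0.
From s13 via lambda: add s5.
From s0 via lambda: add s2.
From s2 via lambda: add s7.
From s7 via lambda: add s4.
From s4 via lambda: add s10.
No new states can be added; the closed set is {s0, s1, s2, s4, s5, s7, s10, s12, s13}.

{s0, s1, s2, s4, s5, s7, s10, s12, s13}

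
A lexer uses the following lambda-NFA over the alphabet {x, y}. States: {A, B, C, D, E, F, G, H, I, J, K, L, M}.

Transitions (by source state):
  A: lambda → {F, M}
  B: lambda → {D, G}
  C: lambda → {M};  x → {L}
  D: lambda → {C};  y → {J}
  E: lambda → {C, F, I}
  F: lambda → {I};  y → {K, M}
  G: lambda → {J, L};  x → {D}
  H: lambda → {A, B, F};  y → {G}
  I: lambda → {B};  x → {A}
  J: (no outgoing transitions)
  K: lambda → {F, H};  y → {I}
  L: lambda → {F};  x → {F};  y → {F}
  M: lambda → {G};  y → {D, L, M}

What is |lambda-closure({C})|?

Start with {C}.
From C via lambda: add M.
From M via lambda: add G.
From G via lambda: add J, L.
From L via lambda: add F.
From F via lambda: add I.
From I via lambda: add B.
From B via lambda: add D.
lambda-closure = {B, C, D, F, G, I, J, L, M}, which has 9 states.

9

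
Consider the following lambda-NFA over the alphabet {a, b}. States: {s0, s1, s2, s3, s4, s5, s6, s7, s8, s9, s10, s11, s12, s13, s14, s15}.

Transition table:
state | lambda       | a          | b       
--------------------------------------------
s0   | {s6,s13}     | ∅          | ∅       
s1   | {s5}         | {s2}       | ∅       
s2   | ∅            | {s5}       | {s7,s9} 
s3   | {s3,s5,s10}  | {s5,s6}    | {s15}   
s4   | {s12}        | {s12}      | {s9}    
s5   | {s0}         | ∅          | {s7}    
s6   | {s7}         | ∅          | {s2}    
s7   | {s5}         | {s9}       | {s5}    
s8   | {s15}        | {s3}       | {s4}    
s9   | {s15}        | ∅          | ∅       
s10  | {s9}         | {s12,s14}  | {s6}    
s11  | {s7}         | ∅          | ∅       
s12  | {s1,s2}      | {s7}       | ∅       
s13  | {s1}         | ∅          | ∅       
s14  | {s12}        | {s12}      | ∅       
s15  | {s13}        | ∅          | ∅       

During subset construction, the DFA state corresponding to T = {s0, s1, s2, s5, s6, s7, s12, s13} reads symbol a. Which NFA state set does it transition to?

s1 on a → {s2}.
s2 on a → {s5}.
s7 on a → {s9}.
s12 on a → {s7}.
No a-transition from s0, s5, s6, s13.
Union after reading a: {s2, s5, s7, s9}.
Now take the lambda-closure:
From s5 via lambda: add s0.
From s9 via lambda: add s15.
From s0 via lambda: add s6, s13.
From s13 via lambda: add s1.
No new states can be added; the closed set is {s0, s1, s2, s5, s6, s7, s9, s13, s15}.

{s0, s1, s2, s5, s6, s7, s9, s13, s15}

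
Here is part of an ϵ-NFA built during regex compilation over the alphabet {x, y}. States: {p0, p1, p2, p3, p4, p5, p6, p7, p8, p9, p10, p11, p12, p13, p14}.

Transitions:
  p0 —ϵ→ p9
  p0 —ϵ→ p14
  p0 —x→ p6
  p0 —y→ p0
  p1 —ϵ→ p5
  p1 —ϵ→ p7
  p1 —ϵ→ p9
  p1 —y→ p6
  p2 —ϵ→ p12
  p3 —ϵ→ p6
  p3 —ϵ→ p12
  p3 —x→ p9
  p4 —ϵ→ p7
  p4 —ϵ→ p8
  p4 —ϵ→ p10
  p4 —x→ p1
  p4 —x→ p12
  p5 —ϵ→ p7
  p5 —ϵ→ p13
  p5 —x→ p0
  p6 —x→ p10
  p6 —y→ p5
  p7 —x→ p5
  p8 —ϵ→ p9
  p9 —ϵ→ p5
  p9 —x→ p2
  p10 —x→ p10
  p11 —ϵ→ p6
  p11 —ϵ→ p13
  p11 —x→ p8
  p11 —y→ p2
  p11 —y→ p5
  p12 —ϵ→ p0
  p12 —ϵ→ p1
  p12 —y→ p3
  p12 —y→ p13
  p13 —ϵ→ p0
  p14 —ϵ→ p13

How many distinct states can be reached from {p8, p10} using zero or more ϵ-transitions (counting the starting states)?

8

Start with {p8, p10}.
From p8 via ϵ: add p9.
From p9 via ϵ: add p5.
From p5 via ϵ: add p7, p13.
From p13 via ϵ: add p0.
From p0 via ϵ: add p14.
ϵ-closure = {p0, p5, p7, p8, p9, p10, p13, p14}, which has 8 states.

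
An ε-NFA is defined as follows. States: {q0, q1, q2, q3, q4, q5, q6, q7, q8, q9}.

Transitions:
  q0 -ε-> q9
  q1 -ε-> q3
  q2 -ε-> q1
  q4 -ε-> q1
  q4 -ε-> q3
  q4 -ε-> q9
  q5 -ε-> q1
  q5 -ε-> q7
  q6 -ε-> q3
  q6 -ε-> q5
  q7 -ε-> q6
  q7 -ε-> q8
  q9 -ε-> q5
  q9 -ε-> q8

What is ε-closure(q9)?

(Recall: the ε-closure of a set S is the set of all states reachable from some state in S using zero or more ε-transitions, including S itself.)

Start with {q9}.
From q9 via ε: add q5, q8.
From q5 via ε: add q1, q7.
From q1 via ε: add q3.
From q7 via ε: add q6.
No new states can be added; the closed set is {q1, q3, q5, q6, q7, q8, q9}.

{q1, q3, q5, q6, q7, q8, q9}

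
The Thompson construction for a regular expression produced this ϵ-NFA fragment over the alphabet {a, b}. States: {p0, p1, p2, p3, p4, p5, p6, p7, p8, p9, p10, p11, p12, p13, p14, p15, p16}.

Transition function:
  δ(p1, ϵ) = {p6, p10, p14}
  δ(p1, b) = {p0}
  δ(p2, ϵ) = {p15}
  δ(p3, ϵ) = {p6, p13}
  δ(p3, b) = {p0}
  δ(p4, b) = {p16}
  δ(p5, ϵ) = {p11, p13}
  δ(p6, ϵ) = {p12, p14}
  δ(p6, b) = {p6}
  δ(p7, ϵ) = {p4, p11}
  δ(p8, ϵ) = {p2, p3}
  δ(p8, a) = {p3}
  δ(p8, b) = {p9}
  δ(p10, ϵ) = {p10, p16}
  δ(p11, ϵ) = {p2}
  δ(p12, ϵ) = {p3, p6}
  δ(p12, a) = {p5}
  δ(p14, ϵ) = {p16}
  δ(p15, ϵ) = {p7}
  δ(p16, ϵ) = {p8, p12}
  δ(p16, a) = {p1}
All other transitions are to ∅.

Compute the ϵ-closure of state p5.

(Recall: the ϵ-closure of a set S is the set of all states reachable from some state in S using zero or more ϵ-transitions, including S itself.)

Start with {p5}.
From p5 via ϵ: add p11, p13.
From p11 via ϵ: add p2.
From p2 via ϵ: add p15.
From p15 via ϵ: add p7.
From p7 via ϵ: add p4.
No new states can be added; the closed set is {p2, p4, p5, p7, p11, p13, p15}.

{p2, p4, p5, p7, p11, p13, p15}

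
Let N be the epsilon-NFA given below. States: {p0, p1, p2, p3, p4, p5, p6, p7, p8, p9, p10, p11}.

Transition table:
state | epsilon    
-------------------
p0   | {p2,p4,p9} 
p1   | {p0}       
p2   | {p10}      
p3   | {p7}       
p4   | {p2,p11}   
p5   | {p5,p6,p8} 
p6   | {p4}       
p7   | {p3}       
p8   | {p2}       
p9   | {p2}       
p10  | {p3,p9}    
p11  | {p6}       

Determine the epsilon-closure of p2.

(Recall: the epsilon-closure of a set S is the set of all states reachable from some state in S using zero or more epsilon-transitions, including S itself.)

Start with {p2}.
From p2 via epsilon: add p10.
From p10 via epsilon: add p3, p9.
From p3 via epsilon: add p7.
No new states can be added; the closed set is {p2, p3, p7, p9, p10}.

{p2, p3, p7, p9, p10}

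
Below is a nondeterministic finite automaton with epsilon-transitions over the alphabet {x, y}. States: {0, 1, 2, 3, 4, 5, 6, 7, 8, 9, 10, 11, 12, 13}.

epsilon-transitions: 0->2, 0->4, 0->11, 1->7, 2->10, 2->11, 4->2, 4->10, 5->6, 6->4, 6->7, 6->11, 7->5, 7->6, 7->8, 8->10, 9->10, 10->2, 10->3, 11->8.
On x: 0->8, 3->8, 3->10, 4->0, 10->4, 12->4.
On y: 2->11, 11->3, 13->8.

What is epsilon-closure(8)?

Start with {8}.
From 8 via epsilon: add 10.
From 10 via epsilon: add 2, 3.
From 2 via epsilon: add 11.
No new states can be added; the closed set is {2, 3, 8, 10, 11}.

{2, 3, 8, 10, 11}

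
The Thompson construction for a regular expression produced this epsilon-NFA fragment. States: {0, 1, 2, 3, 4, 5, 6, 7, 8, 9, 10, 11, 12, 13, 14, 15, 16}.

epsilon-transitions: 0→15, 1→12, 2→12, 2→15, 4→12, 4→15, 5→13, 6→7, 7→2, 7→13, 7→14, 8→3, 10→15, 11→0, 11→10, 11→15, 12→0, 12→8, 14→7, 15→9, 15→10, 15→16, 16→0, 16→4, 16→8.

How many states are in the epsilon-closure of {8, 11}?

Start with {8, 11}.
From 8 via epsilon: add 3.
From 11 via epsilon: add 0, 10, 15.
From 15 via epsilon: add 9, 16.
From 16 via epsilon: add 4.
From 4 via epsilon: add 12.
epsilon-closure = {0, 3, 4, 8, 9, 10, 11, 12, 15, 16}, which has 10 states.

10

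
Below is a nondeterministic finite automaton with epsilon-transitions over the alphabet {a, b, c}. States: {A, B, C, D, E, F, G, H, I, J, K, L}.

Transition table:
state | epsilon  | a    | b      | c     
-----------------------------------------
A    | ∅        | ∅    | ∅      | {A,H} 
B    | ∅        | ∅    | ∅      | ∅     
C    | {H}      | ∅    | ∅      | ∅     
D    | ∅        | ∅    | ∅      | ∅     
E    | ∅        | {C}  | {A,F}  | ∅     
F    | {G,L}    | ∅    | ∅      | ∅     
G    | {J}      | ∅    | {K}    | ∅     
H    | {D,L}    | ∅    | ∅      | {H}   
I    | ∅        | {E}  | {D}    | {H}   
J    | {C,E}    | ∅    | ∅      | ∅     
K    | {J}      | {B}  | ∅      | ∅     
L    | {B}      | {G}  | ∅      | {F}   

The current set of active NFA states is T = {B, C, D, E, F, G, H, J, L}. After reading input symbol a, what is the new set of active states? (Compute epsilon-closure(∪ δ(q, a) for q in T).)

E on a → {C}.
L on a → {G}.
No a-transition from B, C, D, F, G, H, J.
Union after reading a: {C, G}.
Now take the epsilon-closure:
From C via epsilon: add H.
From G via epsilon: add J.
From H via epsilon: add D, L.
From J via epsilon: add E.
From L via epsilon: add B.
No new states can be added; the closed set is {B, C, D, E, G, H, J, L}.

{B, C, D, E, G, H, J, L}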